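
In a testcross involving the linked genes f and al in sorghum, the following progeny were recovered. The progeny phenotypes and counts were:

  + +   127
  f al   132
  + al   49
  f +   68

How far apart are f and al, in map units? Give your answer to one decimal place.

The two most frequent classes, + + (127) and f al (132), are the parental types, so the F1 was + + / f al.
The recombinant classes are + al and f +: 49 + 68 = 117.
Recombination frequency = 117/376 = 0.3112 ≈ 31.1%, i.e. 31.1 map units.

31.1 map units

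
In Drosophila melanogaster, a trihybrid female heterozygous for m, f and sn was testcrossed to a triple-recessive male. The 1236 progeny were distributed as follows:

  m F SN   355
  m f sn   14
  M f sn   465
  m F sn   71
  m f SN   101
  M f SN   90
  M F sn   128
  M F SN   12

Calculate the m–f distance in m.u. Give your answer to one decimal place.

20.6 m.u.

The two most frequent reciprocal classes, m F SN and M f sn, are the parental types, so the F1 was m F SN / M f sn.
The two rarest classes, M F SN and m f sn, are the double crossovers. Comparing them with the parentals, only the m allele has switched, so m is the middle locus and the order is sn – m – f.
Crossovers in the m–f interval produce the single-crossover classes m f SN and M F sn (101 + 128 = 229) plus the double crossovers (26).
RF(m–f) = (229 + 26) / 1236 = 255/1236 = 0.2063 → 20.6 m.u.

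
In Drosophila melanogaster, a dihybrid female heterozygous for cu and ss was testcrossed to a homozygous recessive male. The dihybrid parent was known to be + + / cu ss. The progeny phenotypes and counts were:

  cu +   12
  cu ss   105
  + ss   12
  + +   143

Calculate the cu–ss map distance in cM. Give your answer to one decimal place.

8.8 cM

The recombinant classes are + ss and cu +: 12 + 12 = 24.
Recombination frequency = 24/272 = 0.0882 ≈ 8.8%, i.e. 8.8 cM.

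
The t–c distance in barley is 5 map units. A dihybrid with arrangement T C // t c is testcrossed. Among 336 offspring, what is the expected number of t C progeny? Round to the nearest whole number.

A map distance of 5 map units corresponds to a recombination frequency of 0.050.
The F1 is T C / t c, so t C is a recombinant gamete class with expected frequency r/2 = 0.050/2 = 0.0250.
Expected number = 0.0250 × 336 = 8.40 ≈ 8.

8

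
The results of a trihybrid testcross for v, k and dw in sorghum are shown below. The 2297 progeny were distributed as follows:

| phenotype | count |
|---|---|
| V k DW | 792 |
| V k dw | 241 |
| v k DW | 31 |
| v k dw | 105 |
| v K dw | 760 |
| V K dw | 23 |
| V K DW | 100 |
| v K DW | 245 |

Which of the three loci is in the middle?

The two most frequent reciprocal classes, V k DW and v K dw, are the parental types, so the F1 was V k DW / v K dw.
The two rarest classes, v k DW and V K dw, are the double crossovers. Comparing them with the parentals, only the v allele has switched, so v is the middle locus and the order is dw – v – k.

v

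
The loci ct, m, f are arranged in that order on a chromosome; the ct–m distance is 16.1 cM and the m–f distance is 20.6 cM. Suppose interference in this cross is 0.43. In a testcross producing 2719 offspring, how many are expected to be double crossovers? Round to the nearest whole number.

51

Map distances give recombination frequencies of 0.161 and 0.206 for the two intervals.
With interference 0.43 (so coincidence = 0.57), expected double-crossover frequency = 0.161 × 0.206 × 0.57 = 0.01890.
Expected number = 0.01890 × 2719 = 51.40 ≈ 51.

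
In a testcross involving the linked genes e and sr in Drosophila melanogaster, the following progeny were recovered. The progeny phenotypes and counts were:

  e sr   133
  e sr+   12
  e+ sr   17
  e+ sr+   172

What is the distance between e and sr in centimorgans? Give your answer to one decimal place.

The two most frequent classes, e+ sr+ (172) and e sr (133), are the parental types, so the F1 was e+ sr+ / e sr.
The recombinant classes are e+ sr and e sr+: 17 + 12 = 29.
Recombination frequency = 29/334 = 0.0868 ≈ 8.7%, i.e. 8.7 centimorgans.

8.7 centimorgans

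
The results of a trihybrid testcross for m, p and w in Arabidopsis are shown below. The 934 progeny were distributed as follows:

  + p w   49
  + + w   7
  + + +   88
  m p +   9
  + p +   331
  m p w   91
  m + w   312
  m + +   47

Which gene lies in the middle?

m

The two most frequent reciprocal classes, m + w and + p +, are the parental types, so the F1 was m + w / + p +.
The two rarest classes, + + w and m p +, are the double crossovers. Comparing them with the parentals, only the m allele has switched, so m is the middle locus and the order is p – m – w.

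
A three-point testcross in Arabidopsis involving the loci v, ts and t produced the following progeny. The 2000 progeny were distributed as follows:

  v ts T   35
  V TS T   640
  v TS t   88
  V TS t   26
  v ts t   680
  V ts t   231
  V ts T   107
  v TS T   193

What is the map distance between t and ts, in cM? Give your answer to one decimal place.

The two most frequent reciprocal classes, v ts t and V TS T, are the parental types, so the F1 was v ts t / V TS T.
The two rarest classes, v ts T and V TS t, are the double crossovers. Comparing them with the parentals, only the t allele has switched, so t is the middle locus and the order is ts – t – v.
Crossovers in the ts–t interval produce the single-crossover classes v TS t and V ts T (88 + 107 = 195) plus the double crossovers (61).
RF(ts–t) = (195 + 61) / 2000 = 256/2000 = 0.1280 → 12.8 cM.

12.8 cM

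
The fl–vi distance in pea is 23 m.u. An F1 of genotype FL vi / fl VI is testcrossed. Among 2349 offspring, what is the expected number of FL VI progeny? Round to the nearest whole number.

A map distance of 23 m.u. corresponds to a recombination frequency of 0.230.
The F1 is FL vi / fl VI, so FL VI is a recombinant gamete class with expected frequency r/2 = 0.230/2 = 0.1150.
Expected number = 0.1150 × 2349 = 270.13 ≈ 270.

270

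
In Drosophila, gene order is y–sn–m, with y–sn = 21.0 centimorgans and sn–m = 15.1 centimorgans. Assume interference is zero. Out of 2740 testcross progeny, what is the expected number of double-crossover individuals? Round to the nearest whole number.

87

Map distances give recombination frequencies of 0.210 and 0.151 for the two intervals.
With no interference, expected double-crossover frequency = 0.210 × 0.151 = 0.03171.
Expected number = 0.03171 × 2740 = 86.89 ≈ 87.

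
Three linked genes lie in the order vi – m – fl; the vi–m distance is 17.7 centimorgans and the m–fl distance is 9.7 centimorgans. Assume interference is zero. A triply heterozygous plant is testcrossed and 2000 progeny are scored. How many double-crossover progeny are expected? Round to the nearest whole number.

Map distances give recombination frequencies of 0.177 and 0.097 for the two intervals.
With no interference, expected double-crossover frequency = 0.177 × 0.097 = 0.01717.
Expected number = 0.01717 × 2000 = 34.34 ≈ 34.

34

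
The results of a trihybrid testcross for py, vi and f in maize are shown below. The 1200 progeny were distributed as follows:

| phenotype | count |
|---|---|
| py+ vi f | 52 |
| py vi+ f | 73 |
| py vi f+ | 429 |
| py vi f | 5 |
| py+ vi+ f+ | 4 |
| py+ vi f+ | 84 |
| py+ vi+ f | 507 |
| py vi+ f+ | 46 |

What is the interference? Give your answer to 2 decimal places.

The two most frequent reciprocal classes, py+ vi+ f and py vi f+, are the parental types, so the F1 was py+ vi+ f / py vi f+.
The two rarest classes, py+ vi+ f+ and py vi f, are the double crossovers. Comparing them with the parentals, only the f allele has switched, so f is the middle locus and the order is py – f – vi.
py–f: (157 + 9)/1200 = 0.1383; f–vi: (98 + 9)/1200 = 0.0892.
Expected DCO frequency = 0.1383 × 0.0892 ≈ 0.01234; observed = 9/1200 ≈ 0.00750.
Coefficient of coincidence = 0.00750/0.01234 ≈ 0.61; interference = 1 − 0.61 = 0.39.

0.39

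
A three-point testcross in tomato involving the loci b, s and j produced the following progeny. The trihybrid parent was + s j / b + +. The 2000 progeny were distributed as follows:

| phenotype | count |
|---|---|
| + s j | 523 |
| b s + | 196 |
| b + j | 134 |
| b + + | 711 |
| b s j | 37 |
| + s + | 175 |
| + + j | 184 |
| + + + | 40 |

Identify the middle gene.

b

The two rarest classes, b s j and + + +, are the double crossovers. Comparing them with the parentals, only the b allele has switched, so b is the middle locus and the order is j – b – s.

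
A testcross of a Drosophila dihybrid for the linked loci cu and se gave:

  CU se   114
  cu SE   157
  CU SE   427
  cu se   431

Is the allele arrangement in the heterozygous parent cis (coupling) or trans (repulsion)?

The two most frequent classes are CU SE (427) and cu se (431); these are the parental (non-recombinant) types.
So the F1 carried CU SE on one chromosome and cu se on the other — the recessive alleles are on the same chromosome (cis / coupling).

cis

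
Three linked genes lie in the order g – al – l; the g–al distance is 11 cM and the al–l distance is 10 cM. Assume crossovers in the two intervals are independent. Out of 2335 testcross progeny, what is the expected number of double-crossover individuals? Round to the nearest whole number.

26

Map distances give recombination frequencies of 0.110 and 0.100 for the two intervals.
With no interference, expected double-crossover frequency = 0.110 × 0.100 = 0.01100.
Expected number = 0.01100 × 2335 = 25.69 ≈ 26.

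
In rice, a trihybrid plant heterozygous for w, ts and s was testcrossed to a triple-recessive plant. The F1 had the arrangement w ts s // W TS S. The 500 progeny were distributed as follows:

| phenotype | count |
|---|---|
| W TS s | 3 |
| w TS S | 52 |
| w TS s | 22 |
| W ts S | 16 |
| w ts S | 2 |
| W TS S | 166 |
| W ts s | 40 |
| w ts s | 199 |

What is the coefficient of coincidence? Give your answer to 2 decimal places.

The two rarest classes, w ts S and W TS s, are the double crossovers. Comparing them with the parentals, only the s allele has switched, so s is the middle locus and the order is w – s – ts.
w–s: (92 + 5)/500 = 0.1940; s–ts: (38 + 5)/500 = 0.0860.
Expected DCO frequency = 0.1940 × 0.0860 ≈ 0.01668; observed = 5/500 ≈ 0.01000.
Coefficient of coincidence = 0.01000/0.01668 ≈ 0.60.

0.60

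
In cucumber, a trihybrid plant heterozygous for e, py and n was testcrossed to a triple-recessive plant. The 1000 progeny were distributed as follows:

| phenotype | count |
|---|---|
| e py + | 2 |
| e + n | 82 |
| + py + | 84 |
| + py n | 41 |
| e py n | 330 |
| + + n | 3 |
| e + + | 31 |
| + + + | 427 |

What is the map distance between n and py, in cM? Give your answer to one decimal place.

17.1 cM

The two most frequent reciprocal classes, + + + and e py n, are the parental types, so the F1 was + + + / e py n.
The two rarest classes, + + n and e py +, are the double crossovers. Comparing them with the parentals, only the n allele has switched, so n is the middle locus and the order is py – n – e.
Crossovers in the py–n interval produce the single-crossover classes + py + and e + n (84 + 82 = 166) plus the double crossovers (5).
RF(py–n) = (166 + 5) / 1000 = 171/1000 = 0.1710 → 17.1 cM.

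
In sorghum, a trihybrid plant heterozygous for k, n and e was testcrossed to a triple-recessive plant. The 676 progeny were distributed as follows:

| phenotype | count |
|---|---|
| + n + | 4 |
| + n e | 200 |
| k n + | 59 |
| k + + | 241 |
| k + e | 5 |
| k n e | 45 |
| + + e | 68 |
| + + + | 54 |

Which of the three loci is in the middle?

The two most frequent reciprocal classes, k + + and + n e, are the parental types, so the F1 was k + + / + n e.
The two rarest classes, k + e and + n +, are the double crossovers. Comparing them with the parentals, only the e allele has switched, so e is the middle locus and the order is n – e – k.

e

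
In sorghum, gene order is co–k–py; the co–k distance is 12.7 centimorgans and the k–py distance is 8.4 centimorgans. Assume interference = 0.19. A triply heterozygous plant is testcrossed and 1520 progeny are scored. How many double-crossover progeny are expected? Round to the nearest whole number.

Map distances give recombination frequencies of 0.127 and 0.084 for the two intervals.
With interference 0.19 (so coincidence = 0.81), expected double-crossover frequency = 0.127 × 0.084 × 0.81 = 0.00864.
Expected number = 0.00864 × 1520 = 13.13 ≈ 13.

13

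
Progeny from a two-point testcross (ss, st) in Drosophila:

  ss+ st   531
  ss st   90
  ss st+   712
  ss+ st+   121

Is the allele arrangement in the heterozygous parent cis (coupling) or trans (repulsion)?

trans

The two most frequent classes are ss+ st (531) and ss st+ (712); these are the parental (non-recombinant) types.
So the F1 carried ss+ st on one chromosome and ss st+ on the other — the recessive alleles are on opposite chromosomes (trans / repulsion).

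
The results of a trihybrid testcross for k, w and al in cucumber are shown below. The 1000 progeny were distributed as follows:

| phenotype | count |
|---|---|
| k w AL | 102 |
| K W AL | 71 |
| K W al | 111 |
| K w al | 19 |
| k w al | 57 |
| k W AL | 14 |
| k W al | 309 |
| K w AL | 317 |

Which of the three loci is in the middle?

The two most frequent reciprocal classes, K w AL and k W al, are the parental types, so the F1 was K w AL / k W al.
The two rarest classes, K w al and k W AL, are the double crossovers. Comparing them with the parentals, only the al allele has switched, so al is the middle locus and the order is k – al – w.

al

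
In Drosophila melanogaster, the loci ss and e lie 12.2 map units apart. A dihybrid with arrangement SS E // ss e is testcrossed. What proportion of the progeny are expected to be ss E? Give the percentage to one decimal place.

A map distance of 12.2 map units corresponds to a recombination frequency of 0.122.
The F1 is SS E / ss e, so ss E is a recombinant gamete class with expected frequency r/2 = 0.122/2 = 0.0610.
That is 0.0610 = 6.1% of the progeny.

6.1%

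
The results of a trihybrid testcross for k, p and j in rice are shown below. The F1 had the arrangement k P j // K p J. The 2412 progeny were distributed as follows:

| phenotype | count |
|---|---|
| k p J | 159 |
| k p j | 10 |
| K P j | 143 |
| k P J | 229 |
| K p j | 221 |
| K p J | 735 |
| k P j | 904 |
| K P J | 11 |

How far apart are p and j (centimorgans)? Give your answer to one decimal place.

19.5 centimorgans

The two rarest classes, k p j and K P J, are the double crossovers. Comparing them with the parentals, only the p allele has switched, so p is the middle locus and the order is k – p – j.
Crossovers in the p–j interval produce the single-crossover classes k P J and K p j (229 + 221 = 450) plus the double crossovers (21).
RF(p–j) = (450 + 21) / 2412 = 471/2412 = 0.1953 → 19.5 centimorgans.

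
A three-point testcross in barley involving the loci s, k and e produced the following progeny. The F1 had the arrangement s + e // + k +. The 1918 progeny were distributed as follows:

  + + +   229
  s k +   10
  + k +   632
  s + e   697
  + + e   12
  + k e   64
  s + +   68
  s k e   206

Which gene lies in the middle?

s

The two rarest classes, + + e and s k +, are the double crossovers. Comparing them with the parentals, only the s allele has switched, so s is the middle locus and the order is e – s – k.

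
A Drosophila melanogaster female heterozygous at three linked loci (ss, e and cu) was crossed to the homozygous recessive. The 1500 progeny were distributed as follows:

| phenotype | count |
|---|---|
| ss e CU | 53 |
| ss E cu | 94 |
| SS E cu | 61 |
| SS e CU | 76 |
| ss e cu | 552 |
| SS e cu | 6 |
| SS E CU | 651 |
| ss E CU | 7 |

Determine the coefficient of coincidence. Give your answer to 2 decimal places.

The two most frequent reciprocal classes, SS E CU and ss e cu, are the parental types, so the F1 was SS E CU / ss e cu.
The two rarest classes, ss E CU and SS e cu, are the double crossovers. Comparing them with the parentals, only the ss allele has switched, so ss is the middle locus and the order is cu – ss – e.
cu–ss: (114 + 13)/1500 = 0.0847; ss–e: (170 + 13)/1500 = 0.1220.
Expected DCO frequency = 0.0847 × 0.1220 ≈ 0.01033; observed = 13/1500 ≈ 0.00867.
Coefficient of coincidence = 0.00867/0.01033 ≈ 0.84.

0.84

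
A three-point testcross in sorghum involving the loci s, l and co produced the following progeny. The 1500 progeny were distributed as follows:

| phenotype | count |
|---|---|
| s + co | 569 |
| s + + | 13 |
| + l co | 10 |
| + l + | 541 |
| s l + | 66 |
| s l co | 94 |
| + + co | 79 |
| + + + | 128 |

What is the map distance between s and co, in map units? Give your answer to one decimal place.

The two most frequent reciprocal classes, s + co and + l +, are the parental types, so the F1 was s + co / + l +.
The two rarest classes, s + + and + l co, are the double crossovers. Comparing them with the parentals, only the co allele has switched, so co is the middle locus and the order is s – co – l.
Crossovers in the s–co interval produce the single-crossover classes + + co and s l + (79 + 66 = 145) plus the double crossovers (23).
RF(s–co) = (145 + 23) / 1500 = 168/1500 = 0.1120 → 11.2 map units.

11.2 map units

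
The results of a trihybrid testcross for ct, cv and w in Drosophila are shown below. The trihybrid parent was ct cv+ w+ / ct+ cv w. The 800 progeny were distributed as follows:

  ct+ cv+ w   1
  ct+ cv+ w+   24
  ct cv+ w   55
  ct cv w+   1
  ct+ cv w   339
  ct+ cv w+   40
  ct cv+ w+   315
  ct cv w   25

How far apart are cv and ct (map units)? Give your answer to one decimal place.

The two rarest classes, ct cv w+ and ct+ cv+ w, are the double crossovers. Comparing them with the parentals, only the cv allele has switched, so cv is the middle locus and the order is ct – cv – w.
Crossovers in the ct–cv interval produce the single-crossover classes ct+ cv+ w+ and ct cv w (24 + 25 = 49) plus the double crossovers (2).
RF(ct–cv) = (49 + 2) / 800 = 51/800 = 0.0638 → 6.4 map units.

6.4 map units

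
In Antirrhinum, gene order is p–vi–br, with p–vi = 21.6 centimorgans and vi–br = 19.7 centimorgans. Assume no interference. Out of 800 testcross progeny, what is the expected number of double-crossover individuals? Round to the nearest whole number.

Map distances give recombination frequencies of 0.216 and 0.197 for the two intervals.
With no interference, expected double-crossover frequency = 0.216 × 0.197 = 0.04255.
Expected number = 0.04255 × 800 = 34.04 ≈ 34.

34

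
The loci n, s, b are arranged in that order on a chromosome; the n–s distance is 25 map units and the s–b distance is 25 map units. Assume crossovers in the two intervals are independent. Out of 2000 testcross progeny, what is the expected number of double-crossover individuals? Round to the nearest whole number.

125

Map distances give recombination frequencies of 0.250 and 0.250 for the two intervals.
With no interference, expected double-crossover frequency = 0.250 × 0.250 = 0.06250.
Expected number = 0.06250 × 2000 = 125.00 ≈ 125.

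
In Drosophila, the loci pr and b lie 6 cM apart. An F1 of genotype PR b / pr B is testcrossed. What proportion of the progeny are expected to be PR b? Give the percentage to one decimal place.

47.0%

A map distance of 6 cM corresponds to a recombination frequency of 0.060.
The F1 is PR b / pr B, so PR b is a parental gamete class with expected frequency (1 − r)/2 = 0.940/2 = 0.4700.
That is 0.4700 = 47.0% of the progeny.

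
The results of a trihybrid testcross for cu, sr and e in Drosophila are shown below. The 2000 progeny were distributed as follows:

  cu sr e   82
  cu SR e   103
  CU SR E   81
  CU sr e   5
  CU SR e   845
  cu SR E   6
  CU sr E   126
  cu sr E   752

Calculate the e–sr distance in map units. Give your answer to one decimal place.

The two most frequent reciprocal classes, cu sr E and CU SR e, are the parental types, so the F1 was cu sr E / CU SR e.
The two rarest classes, cu SR E and CU sr e, are the double crossovers. Comparing them with the parentals, only the sr allele has switched, so sr is the middle locus and the order is e – sr – cu.
Crossovers in the e–sr interval produce the single-crossover classes cu sr e and CU SR E (82 + 81 = 163) plus the double crossovers (11).
RF(e–sr) = (163 + 11) / 2000 = 174/2000 = 0.0870 → 8.7 map units.

8.7 map units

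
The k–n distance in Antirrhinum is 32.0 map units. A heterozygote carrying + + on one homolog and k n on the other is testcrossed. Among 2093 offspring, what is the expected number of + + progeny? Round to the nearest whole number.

712

A map distance of 32.0 map units corresponds to a recombination frequency of 0.320.
The F1 is + + / k n, so + + is a parental gamete class with expected frequency (1 − r)/2 = 0.680/2 = 0.3400.
Expected number = 0.3400 × 2093 = 711.62 ≈ 712.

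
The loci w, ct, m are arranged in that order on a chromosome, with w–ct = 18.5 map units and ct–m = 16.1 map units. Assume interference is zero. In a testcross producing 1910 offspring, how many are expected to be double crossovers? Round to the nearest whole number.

Map distances give recombination frequencies of 0.185 and 0.161 for the two intervals.
With no interference, expected double-crossover frequency = 0.185 × 0.161 = 0.02978.
Expected number = 0.02978 × 1910 = 56.89 ≈ 57.

57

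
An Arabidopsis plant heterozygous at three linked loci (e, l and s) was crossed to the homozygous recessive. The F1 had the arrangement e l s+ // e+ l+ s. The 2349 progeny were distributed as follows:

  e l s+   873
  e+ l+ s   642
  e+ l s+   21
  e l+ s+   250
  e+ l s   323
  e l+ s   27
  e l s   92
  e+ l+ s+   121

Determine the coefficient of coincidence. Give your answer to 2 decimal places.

The two rarest classes, e+ l s+ and e l+ s, are the double crossovers. Comparing them with the parentals, only the e allele has switched, so e is the middle locus and the order is l – e – s.
l–e: (573 + 48)/2349 = 0.2644; e–s: (213 + 48)/2349 = 0.1111.
Expected DCO frequency = 0.2644 × 0.1111 ≈ 0.02937; observed = 48/2349 ≈ 0.02043.
Coefficient of coincidence = 0.02043/0.02937 ≈ 0.70.

0.70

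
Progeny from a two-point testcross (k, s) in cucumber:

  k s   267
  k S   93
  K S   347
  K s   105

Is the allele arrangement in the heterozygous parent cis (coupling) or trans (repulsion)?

The two most frequent classes are K S (347) and k s (267); these are the parental (non-recombinant) types.
So the F1 carried K S on one chromosome and k s on the other — the recessive alleles are on the same chromosome (cis / coupling).

cis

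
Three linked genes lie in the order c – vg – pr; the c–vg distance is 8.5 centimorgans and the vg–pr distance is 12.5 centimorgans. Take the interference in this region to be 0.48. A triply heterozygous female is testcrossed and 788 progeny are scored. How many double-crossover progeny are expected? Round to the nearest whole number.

Map distances give recombination frequencies of 0.085 and 0.125 for the two intervals.
With interference 0.48 (so coincidence = 0.52), expected double-crossover frequency = 0.085 × 0.125 × 0.52 = 0.00553.
Expected number = 0.00553 × 788 = 4.35 ≈ 4.

4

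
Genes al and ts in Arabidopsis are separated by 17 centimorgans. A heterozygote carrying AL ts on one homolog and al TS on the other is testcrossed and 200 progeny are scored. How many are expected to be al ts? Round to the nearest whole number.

17

A map distance of 17 centimorgans corresponds to a recombination frequency of 0.170.
The F1 is AL ts / al TS, so al ts is a recombinant gamete class with expected frequency r/2 = 0.170/2 = 0.0850.
Expected number = 0.0850 × 200 = 17.00 ≈ 17.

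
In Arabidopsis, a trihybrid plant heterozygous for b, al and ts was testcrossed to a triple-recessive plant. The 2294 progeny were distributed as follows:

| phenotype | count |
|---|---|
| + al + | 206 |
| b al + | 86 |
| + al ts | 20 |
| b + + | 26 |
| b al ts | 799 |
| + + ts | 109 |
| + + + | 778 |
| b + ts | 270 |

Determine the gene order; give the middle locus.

b

The two most frequent reciprocal classes, b al ts and + + +, are the parental types, so the F1 was b al ts / + + +.
The two rarest classes, + al ts and b + +, are the double crossovers. Comparing them with the parentals, only the b allele has switched, so b is the middle locus and the order is ts – b – al.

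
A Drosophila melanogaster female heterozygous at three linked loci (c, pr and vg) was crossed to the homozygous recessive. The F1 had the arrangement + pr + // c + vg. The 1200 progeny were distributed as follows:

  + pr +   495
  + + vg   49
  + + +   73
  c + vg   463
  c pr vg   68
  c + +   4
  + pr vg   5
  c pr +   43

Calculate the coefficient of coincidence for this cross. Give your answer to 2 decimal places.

0.71

The two rarest classes, + pr vg and c + +, are the double crossovers. Comparing them with the parentals, only the vg allele has switched, so vg is the middle locus and the order is pr – vg – c.
pr–vg: (141 + 9)/1200 = 0.1250; vg–c: (92 + 9)/1200 = 0.0842.
Expected DCO frequency = 0.1250 × 0.0842 ≈ 0.01052; observed = 9/1200 ≈ 0.00750.
Coefficient of coincidence = 0.00750/0.01052 ≈ 0.71.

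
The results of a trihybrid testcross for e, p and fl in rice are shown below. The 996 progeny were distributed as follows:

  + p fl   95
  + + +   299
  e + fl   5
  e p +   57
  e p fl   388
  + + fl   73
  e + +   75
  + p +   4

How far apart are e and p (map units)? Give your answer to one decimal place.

The two most frequent reciprocal classes, + + + and e p fl, are the parental types, so the F1 was + + + / e p fl.
The two rarest classes, + p + and e + fl, are the double crossovers. Comparing them with the parentals, only the p allele has switched, so p is the middle locus and the order is e – p – fl.
Crossovers in the e–p interval produce the single-crossover classes e + + and + p fl (75 + 95 = 170) plus the double crossovers (9).
RF(e–p) = (170 + 9) / 996 = 179/996 = 0.1797 → 18.0 map units.

18.0 map units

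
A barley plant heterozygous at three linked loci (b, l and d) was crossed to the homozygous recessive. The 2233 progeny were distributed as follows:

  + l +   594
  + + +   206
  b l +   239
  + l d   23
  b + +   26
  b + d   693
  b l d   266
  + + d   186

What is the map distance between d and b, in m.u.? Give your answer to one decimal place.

21.2 m.u.

The two most frequent reciprocal classes, + l + and b + d, are the parental types, so the F1 was + l + / b + d.
The two rarest classes, + l d and b + +, are the double crossovers. Comparing them with the parentals, only the d allele has switched, so d is the middle locus and the order is b – d – l.
Crossovers in the b–d interval produce the single-crossover classes b l + and + + d (239 + 186 = 425) plus the double crossovers (49).
RF(b–d) = (425 + 49) / 2233 = 474/2233 = 0.2123 → 21.2 m.u.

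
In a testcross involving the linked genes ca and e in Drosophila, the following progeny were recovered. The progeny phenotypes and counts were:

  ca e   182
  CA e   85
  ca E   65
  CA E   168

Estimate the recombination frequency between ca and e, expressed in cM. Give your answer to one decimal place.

The two most frequent classes, CA E (168) and ca e (182), are the parental types, so the F1 was CA E / ca e.
The recombinant classes are CA e and ca E: 85 + 65 = 150.
Recombination frequency = 150/500 = 0.3000 ≈ 30.0%, i.e. 30.0 cM.

30.0 cM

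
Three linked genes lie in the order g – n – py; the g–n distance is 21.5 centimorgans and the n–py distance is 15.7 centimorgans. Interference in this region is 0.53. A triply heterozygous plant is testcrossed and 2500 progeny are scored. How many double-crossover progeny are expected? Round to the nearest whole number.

40

Map distances give recombination frequencies of 0.215 and 0.157 for the two intervals.
With interference 0.53 (so coincidence = 0.47), expected double-crossover frequency = 0.215 × 0.157 × 0.47 = 0.01586.
Expected number = 0.01586 × 2500 = 39.66 ≈ 40.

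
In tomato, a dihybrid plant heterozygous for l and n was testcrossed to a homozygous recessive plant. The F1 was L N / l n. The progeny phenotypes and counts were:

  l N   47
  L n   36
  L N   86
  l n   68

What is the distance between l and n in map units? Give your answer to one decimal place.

35.0 map units

The recombinant classes are L n and l N: 36 + 47 = 83.
Recombination frequency = 83/237 = 0.3502 ≈ 35.0%, i.e. 35.0 map units.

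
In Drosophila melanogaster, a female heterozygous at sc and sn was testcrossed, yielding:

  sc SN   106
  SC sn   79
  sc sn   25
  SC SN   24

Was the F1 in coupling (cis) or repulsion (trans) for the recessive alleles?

The two most frequent classes are SC sn (79) and sc SN (106); these are the parental (non-recombinant) types.
So the F1 carried SC sn on one chromosome and sc SN on the other — the recessive alleles are on opposite chromosomes (trans / repulsion).

trans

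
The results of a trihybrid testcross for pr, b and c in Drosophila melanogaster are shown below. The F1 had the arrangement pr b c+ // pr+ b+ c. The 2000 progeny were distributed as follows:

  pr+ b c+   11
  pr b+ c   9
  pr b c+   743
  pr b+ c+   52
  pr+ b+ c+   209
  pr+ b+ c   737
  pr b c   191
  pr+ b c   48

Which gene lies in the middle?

The two rarest classes, pr+ b c+ and pr b+ c, are the double crossovers. Comparing them with the parentals, only the pr allele has switched, so pr is the middle locus and the order is c – pr – b.

pr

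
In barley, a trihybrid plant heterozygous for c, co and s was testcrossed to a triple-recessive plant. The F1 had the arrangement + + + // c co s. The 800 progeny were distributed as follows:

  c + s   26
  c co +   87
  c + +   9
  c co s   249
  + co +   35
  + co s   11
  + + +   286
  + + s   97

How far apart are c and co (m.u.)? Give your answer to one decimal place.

10.1 m.u.

The two rarest classes, c + + and + co s, are the double crossovers. Comparing them with the parentals, only the c allele has switched, so c is the middle locus and the order is s – c – co.
Crossovers in the c–co interval produce the single-crossover classes + co + and c + s (35 + 26 = 61) plus the double crossovers (20).
RF(c–co) = (61 + 20) / 800 = 81/800 = 0.1013 → 10.1 m.u.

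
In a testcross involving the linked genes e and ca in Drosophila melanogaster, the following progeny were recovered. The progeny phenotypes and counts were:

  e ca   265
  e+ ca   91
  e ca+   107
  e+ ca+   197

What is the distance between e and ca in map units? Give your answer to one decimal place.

The two most frequent classes, e+ ca+ (197) and e ca (265), are the parental types, so the F1 was e+ ca+ / e ca.
The recombinant classes are e+ ca and e ca+: 91 + 107 = 198.
Recombination frequency = 198/660 = 0.3000 ≈ 30.0%, i.e. 30.0 map units.

30.0 map units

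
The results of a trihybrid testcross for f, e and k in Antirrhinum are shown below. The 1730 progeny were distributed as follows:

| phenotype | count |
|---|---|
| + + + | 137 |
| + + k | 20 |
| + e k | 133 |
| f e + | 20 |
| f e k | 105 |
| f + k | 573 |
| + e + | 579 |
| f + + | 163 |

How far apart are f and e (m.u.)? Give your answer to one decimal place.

16.3 m.u.

The two most frequent reciprocal classes, f + k and + e +, are the parental types, so the F1 was f + k / + e +.
The two rarest classes, + + k and f e +, are the double crossovers. Comparing them with the parentals, only the f allele has switched, so f is the middle locus and the order is k – f – e.
Crossovers in the f–e interval produce the single-crossover classes f e k and + + + (105 + 137 = 242) plus the double crossovers (40).
RF(f–e) = (242 + 40) / 1730 = 282/1730 = 0.1630 → 16.3 m.u.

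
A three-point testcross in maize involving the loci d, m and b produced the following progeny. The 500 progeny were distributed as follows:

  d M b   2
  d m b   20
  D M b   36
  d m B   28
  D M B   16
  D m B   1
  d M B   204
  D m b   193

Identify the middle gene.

The two most frequent reciprocal classes, D m b and d M B, are the parental types, so the F1 was D m b / d M B.
The two rarest classes, D m B and d M b, are the double crossovers. Comparing them with the parentals, only the b allele has switched, so b is the middle locus and the order is m – b – d.

b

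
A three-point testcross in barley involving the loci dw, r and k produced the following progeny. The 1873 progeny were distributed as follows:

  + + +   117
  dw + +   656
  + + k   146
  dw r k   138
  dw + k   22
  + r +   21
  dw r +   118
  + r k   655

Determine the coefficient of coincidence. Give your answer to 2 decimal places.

0.88

The two most frequent reciprocal classes, + r k and dw + +, are the parental types, so the F1 was + r k / dw + +.
The two rarest classes, + r + and dw + k, are the double crossovers. Comparing them with the parentals, only the k allele has switched, so k is the middle locus and the order is r – k – dw.
r–k: (264 + 43)/1873 = 0.1639; k–dw: (255 + 43)/1873 = 0.1591.
Expected DCO frequency = 0.1639 × 0.1591 ≈ 0.02608; observed = 43/1873 ≈ 0.02296.
Coefficient of coincidence = 0.02296/0.02608 ≈ 0.88.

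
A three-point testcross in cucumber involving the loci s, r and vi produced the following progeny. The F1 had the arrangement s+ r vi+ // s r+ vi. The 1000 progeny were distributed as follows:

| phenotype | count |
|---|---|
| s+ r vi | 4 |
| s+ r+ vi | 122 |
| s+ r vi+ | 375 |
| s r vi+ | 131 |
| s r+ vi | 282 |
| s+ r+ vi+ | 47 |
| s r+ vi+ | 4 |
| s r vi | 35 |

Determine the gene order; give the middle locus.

vi

The two rarest classes, s+ r vi and s r+ vi+, are the double crossovers. Comparing them with the parentals, only the vi allele has switched, so vi is the middle locus and the order is r – vi – s.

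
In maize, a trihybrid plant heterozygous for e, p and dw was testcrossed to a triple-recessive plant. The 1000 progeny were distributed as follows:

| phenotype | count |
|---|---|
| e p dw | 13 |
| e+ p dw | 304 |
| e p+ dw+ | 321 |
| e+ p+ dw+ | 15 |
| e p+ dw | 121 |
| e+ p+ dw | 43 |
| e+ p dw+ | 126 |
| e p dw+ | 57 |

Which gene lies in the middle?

The two most frequent reciprocal classes, e p+ dw+ and e+ p dw, are the parental types, so the F1 was e p+ dw+ / e+ p dw.
The two rarest classes, e+ p+ dw+ and e p dw, are the double crossovers. Comparing them with the parentals, only the e allele has switched, so e is the middle locus and the order is dw – e – p.

e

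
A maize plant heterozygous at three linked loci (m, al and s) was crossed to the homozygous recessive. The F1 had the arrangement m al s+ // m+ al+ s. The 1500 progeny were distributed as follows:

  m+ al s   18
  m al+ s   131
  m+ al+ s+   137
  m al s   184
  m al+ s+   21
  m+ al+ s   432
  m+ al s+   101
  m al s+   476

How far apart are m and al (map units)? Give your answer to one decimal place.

The two rarest classes, m al+ s+ and m+ al s, are the double crossovers. Comparing them with the parentals, only the al allele has switched, so al is the middle locus and the order is m – al – s.
Crossovers in the m–al interval produce the single-crossover classes m+ al s+ and m al+ s (101 + 131 = 232) plus the double crossovers (39).
RF(m–al) = (232 + 39) / 1500 = 271/1500 = 0.1807 → 18.1 map units.

18.1 map units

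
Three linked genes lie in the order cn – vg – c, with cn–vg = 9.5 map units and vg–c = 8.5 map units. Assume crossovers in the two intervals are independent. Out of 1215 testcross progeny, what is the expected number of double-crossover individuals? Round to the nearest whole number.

10

Map distances give recombination frequencies of 0.095 and 0.085 for the two intervals.
With no interference, expected double-crossover frequency = 0.095 × 0.085 = 0.00808.
Expected number = 0.00808 × 1215 = 9.81 ≈ 10.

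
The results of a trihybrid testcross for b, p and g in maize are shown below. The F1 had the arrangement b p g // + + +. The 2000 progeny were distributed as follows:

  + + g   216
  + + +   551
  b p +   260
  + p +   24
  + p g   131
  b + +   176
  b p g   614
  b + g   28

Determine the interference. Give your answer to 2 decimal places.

0.45

The two rarest classes, b + g and + p +, are the double crossovers. Comparing them with the parentals, only the p allele has switched, so p is the middle locus and the order is g – p – b.
g–p: (476 + 52)/2000 = 0.2640; p–b: (307 + 52)/2000 = 0.1795.
Expected DCO frequency = 0.2640 × 0.1795 ≈ 0.04739; observed = 52/2000 ≈ 0.02600.
Coefficient of coincidence = 0.02600/0.04739 ≈ 0.55; interference = 1 − 0.55 = 0.45.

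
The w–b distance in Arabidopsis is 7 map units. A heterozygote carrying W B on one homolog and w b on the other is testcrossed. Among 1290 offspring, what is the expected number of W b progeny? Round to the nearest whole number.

A map distance of 7 map units corresponds to a recombination frequency of 0.070.
The F1 is W B / w b, so W b is a recombinant gamete class with expected frequency r/2 = 0.070/2 = 0.0350.
Expected number = 0.0350 × 1290 = 45.15 ≈ 45.

45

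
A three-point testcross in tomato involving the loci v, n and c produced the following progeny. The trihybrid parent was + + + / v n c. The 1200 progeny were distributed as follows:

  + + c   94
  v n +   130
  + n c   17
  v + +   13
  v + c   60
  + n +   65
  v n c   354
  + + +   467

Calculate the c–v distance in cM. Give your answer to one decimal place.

The two rarest classes, v + + and + n c, are the double crossovers. Comparing them with the parentals, only the v allele has switched, so v is the middle locus and the order is c – v – n.
Crossovers in the c–v interval produce the single-crossover classes + + c and v n + (94 + 130 = 224) plus the double crossovers (30).
RF(c–v) = (224 + 30) / 1200 = 254/1200 = 0.2117 → 21.2 cM.

21.2 cM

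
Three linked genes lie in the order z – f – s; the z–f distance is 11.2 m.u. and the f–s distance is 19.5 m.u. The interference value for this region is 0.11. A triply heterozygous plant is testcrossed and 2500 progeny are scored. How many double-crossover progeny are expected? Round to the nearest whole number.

Map distances give recombination frequencies of 0.112 and 0.195 for the two intervals.
With interference 0.11 (so coincidence = 0.89), expected double-crossover frequency = 0.112 × 0.195 × 0.89 = 0.01944.
Expected number = 0.01944 × 2500 = 48.59 ≈ 49.

49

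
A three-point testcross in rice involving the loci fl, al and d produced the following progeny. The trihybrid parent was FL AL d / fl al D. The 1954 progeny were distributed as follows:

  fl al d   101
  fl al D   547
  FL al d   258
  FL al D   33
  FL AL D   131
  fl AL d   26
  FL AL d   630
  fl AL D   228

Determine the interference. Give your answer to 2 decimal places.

0.27

The two rarest classes, fl AL d and FL al D, are the double crossovers. Comparing them with the parentals, only the fl allele has switched, so fl is the middle locus and the order is al – fl – d.
al–fl: (486 + 59)/1954 = 0.2789; fl–d: (232 + 59)/1954 = 0.1489.
Expected DCO frequency = 0.2789 × 0.1489 ≈ 0.04153; observed = 59/1954 ≈ 0.03019.
Coefficient of coincidence = 0.03019/0.04153 ≈ 0.73; interference = 1 − 0.73 = 0.27.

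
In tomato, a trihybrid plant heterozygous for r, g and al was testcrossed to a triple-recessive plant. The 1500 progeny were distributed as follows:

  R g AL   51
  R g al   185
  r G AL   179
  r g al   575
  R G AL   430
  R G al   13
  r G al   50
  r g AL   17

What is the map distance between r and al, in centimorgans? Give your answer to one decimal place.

The two most frequent reciprocal classes, R G AL and r g al, are the parental types, so the F1 was R G AL / r g al.
The two rarest classes, R G al and r g AL, are the double crossovers. Comparing them with the parentals, only the al allele has switched, so al is the middle locus and the order is r – al – g.
Crossovers in the r–al interval produce the single-crossover classes r G AL and R g al (179 + 185 = 364) plus the double crossovers (30).
RF(r–al) = (364 + 30) / 1500 = 394/1500 = 0.2627 → 26.3 centimorgans.

26.3 centimorgans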